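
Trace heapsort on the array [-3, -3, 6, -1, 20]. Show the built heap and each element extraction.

Build heap: [20, -1, 6, -3, -3]
Extract 20: [6, -1, -3, -3, 20]
Extract 6: [-1, -3, -3, 6, 20]
Extract -1: [-3, -3, -1, 6, 20]
Extract -3: [-3, -3, -1, 6, 20]


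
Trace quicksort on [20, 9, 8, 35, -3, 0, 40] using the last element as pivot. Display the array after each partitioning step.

Partition 1: pivot=40 at index 6 -> [20, 9, 8, 35, -3, 0, 40]
Partition 2: pivot=0 at index 1 -> [-3, 0, 8, 35, 20, 9, 40]
Partition 3: pivot=9 at index 3 -> [-3, 0, 8, 9, 20, 35, 40]
Partition 4: pivot=35 at index 5 -> [-3, 0, 8, 9, 20, 35, 40]


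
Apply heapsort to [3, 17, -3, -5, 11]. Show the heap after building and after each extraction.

Build heap: [17, 11, -3, -5, 3]
Extract 17: [11, 3, -3, -5, 17]
Extract 11: [3, -5, -3, 11, 17]
Extract 3: [-3, -5, 3, 11, 17]
Extract -3: [-5, -3, 3, 11, 17]


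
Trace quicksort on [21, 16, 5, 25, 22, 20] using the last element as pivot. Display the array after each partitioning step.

Partition 1: pivot=20 at index 2 -> [16, 5, 20, 25, 22, 21]
Partition 2: pivot=5 at index 0 -> [5, 16, 20, 25, 22, 21]
Partition 3: pivot=21 at index 3 -> [5, 16, 20, 21, 22, 25]
Partition 4: pivot=25 at index 5 -> [5, 16, 20, 21, 22, 25]


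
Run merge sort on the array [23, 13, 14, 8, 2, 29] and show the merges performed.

Divide and conquer:
  Merge [13] + [14] -> [13, 14]
  Merge [23] + [13, 14] -> [13, 14, 23]
  Merge [2] + [29] -> [2, 29]
  Merge [8] + [2, 29] -> [2, 8, 29]
  Merge [13, 14, 23] + [2, 8, 29] -> [2, 8, 13, 14, 23, 29]


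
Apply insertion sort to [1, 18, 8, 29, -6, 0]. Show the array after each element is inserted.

First element 1 is already 'sorted'
Insert 18: shifted 0 elements -> [1, 18, 8, 29, -6, 0]
Insert 8: shifted 1 elements -> [1, 8, 18, 29, -6, 0]
Insert 29: shifted 0 elements -> [1, 8, 18, 29, -6, 0]
Insert -6: shifted 4 elements -> [-6, 1, 8, 18, 29, 0]
Insert 0: shifted 4 elements -> [-6, 0, 1, 8, 18, 29]


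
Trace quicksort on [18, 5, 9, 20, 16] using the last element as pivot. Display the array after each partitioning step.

Partition 1: pivot=16 at index 2 -> [5, 9, 16, 20, 18]
Partition 2: pivot=9 at index 1 -> [5, 9, 16, 20, 18]
Partition 3: pivot=18 at index 3 -> [5, 9, 16, 18, 20]


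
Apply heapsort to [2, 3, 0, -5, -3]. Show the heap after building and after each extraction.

Build heap: [3, 2, 0, -5, -3]
Extract 3: [2, -3, 0, -5, 3]
Extract 2: [0, -3, -5, 2, 3]
Extract 0: [-3, -5, 0, 2, 3]
Extract -3: [-5, -3, 0, 2, 3]


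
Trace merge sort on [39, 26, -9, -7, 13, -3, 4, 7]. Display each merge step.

Divide and conquer:
  Merge [39] + [26] -> [26, 39]
  Merge [-9] + [-7] -> [-9, -7]
  Merge [26, 39] + [-9, -7] -> [-9, -7, 26, 39]
  Merge [13] + [-3] -> [-3, 13]
  Merge [4] + [7] -> [4, 7]
  Merge [-3, 13] + [4, 7] -> [-3, 4, 7, 13]
  Merge [-9, -7, 26, 39] + [-3, 4, 7, 13] -> [-9, -7, -3, 4, 7, 13, 26, 39]


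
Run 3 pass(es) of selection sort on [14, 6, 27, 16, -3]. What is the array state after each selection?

Pass 1: Select minimum -3 at index 4, swap -> [-3, 6, 27, 16, 14]
Pass 2: Select minimum 6 at index 1, swap -> [-3, 6, 27, 16, 14]
Pass 3: Select minimum 14 at index 4, swap -> [-3, 6, 14, 16, 27]


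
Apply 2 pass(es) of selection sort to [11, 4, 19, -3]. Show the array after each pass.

Pass 1: Select minimum -3 at index 3, swap -> [-3, 4, 19, 11]
Pass 2: Select minimum 4 at index 1, swap -> [-3, 4, 19, 11]


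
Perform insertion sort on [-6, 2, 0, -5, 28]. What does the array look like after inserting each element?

First element -6 is already 'sorted'
Insert 2: shifted 0 elements -> [-6, 2, 0, -5, 28]
Insert 0: shifted 1 elements -> [-6, 0, 2, -5, 28]
Insert -5: shifted 2 elements -> [-6, -5, 0, 2, 28]
Insert 28: shifted 0 elements -> [-6, -5, 0, 2, 28]


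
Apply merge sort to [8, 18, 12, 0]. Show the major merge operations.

Divide and conquer:
  Merge [8] + [18] -> [8, 18]
  Merge [12] + [0] -> [0, 12]
  Merge [8, 18] + [0, 12] -> [0, 8, 12, 18]


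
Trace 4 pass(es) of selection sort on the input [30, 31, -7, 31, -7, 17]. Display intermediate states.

Pass 1: Select minimum -7 at index 2, swap -> [-7, 31, 30, 31, -7, 17]
Pass 2: Select minimum -7 at index 4, swap -> [-7, -7, 30, 31, 31, 17]
Pass 3: Select minimum 17 at index 5, swap -> [-7, -7, 17, 31, 31, 30]
Pass 4: Select minimum 30 at index 5, swap -> [-7, -7, 17, 30, 31, 31]


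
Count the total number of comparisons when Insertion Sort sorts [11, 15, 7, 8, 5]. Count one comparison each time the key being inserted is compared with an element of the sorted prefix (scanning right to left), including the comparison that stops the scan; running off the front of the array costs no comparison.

Insert 15: 11 <= 15 (stop) = 1 comparison(s) -> [11, 15, 7, 8, 5]
Insert 7: 15 > 7 (shift), 11 > 7 (shift), reached front = 2 comparison(s) -> [7, 11, 15, 8, 5]
Insert 8: 15 > 8 (shift), 11 > 8 (shift), 7 <= 8 (stop) = 3 comparison(s) -> [7, 8, 11, 15, 5]
Insert 5: 15 > 5 (shift), 11 > 5 (shift), 8 > 5 (shift), 7 > 5 (shift), reached front = 4 comparison(s) -> [5, 7, 8, 11, 15]
Total comparisons: 1 + 2 + 3 + 4 = 10


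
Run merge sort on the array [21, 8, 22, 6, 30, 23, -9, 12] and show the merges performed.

Divide and conquer:
  Merge [21] + [8] -> [8, 21]
  Merge [22] + [6] -> [6, 22]
  Merge [8, 21] + [6, 22] -> [6, 8, 21, 22]
  Merge [30] + [23] -> [23, 30]
  Merge [-9] + [12] -> [-9, 12]
  Merge [23, 30] + [-9, 12] -> [-9, 12, 23, 30]
  Merge [6, 8, 21, 22] + [-9, 12, 23, 30] -> [-9, 6, 8, 12, 21, 22, 23, 30]


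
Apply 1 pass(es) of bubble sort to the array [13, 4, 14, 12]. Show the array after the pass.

After pass 1: [4, 13, 12, 14] (2 swaps)
Total swaps: 2


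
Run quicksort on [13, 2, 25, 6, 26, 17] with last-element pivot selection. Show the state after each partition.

Partition 1: pivot=17 at index 3 -> [13, 2, 6, 17, 26, 25]
Partition 2: pivot=6 at index 1 -> [2, 6, 13, 17, 26, 25]
Partition 3: pivot=25 at index 4 -> [2, 6, 13, 17, 25, 26]


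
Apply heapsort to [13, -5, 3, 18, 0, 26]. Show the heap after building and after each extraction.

Build heap: [26, 18, 13, -5, 0, 3]
Extract 26: [18, 3, 13, -5, 0, 26]
Extract 18: [13, 3, 0, -5, 18, 26]
Extract 13: [3, -5, 0, 13, 18, 26]
Extract 3: [0, -5, 3, 13, 18, 26]
Extract 0: [-5, 0, 3, 13, 18, 26]


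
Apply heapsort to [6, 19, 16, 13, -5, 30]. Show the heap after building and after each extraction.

Build heap: [30, 19, 16, 13, -5, 6]
Extract 30: [19, 13, 16, 6, -5, 30]
Extract 19: [16, 13, -5, 6, 19, 30]
Extract 16: [13, 6, -5, 16, 19, 30]
Extract 13: [6, -5, 13, 16, 19, 30]
Extract 6: [-5, 6, 13, 16, 19, 30]


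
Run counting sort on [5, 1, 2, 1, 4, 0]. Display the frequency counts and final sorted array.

Count array: [1, 2, 1, 0, 1, 1]
(count[i] = number of elements equal to i)
Cumulative count: [1, 3, 4, 4, 5, 6]
Sorted: [0, 1, 1, 2, 4, 5]


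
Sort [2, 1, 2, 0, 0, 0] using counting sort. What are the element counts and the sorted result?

Count array: [3, 1, 2]
(count[i] = number of elements equal to i)
Cumulative count: [3, 4, 6]
Sorted: [0, 0, 0, 1, 2, 2]


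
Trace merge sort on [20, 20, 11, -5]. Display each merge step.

Divide and conquer:
  Merge [20] + [20] -> [20, 20]
  Merge [11] + [-5] -> [-5, 11]
  Merge [20, 20] + [-5, 11] -> [-5, 11, 20, 20]


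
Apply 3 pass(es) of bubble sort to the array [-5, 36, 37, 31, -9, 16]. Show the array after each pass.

After pass 1: [-5, 36, 31, -9, 16, 37] (3 swaps)
After pass 2: [-5, 31, -9, 16, 36, 37] (3 swaps)
After pass 3: [-5, -9, 16, 31, 36, 37] (2 swaps)
Total swaps: 8


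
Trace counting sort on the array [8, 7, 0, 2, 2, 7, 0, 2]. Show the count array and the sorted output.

Count array: [2, 0, 3, 0, 0, 0, 0, 2, 1]
(count[i] = number of elements equal to i)
Cumulative count: [2, 2, 5, 5, 5, 5, 5, 7, 8]
Sorted: [0, 0, 2, 2, 2, 7, 7, 8]


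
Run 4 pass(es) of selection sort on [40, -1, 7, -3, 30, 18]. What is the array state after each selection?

Pass 1: Select minimum -3 at index 3, swap -> [-3, -1, 7, 40, 30, 18]
Pass 2: Select minimum -1 at index 1, swap -> [-3, -1, 7, 40, 30, 18]
Pass 3: Select minimum 7 at index 2, swap -> [-3, -1, 7, 40, 30, 18]
Pass 4: Select minimum 18 at index 5, swap -> [-3, -1, 7, 18, 30, 40]


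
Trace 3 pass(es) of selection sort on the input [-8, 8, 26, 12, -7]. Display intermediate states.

Pass 1: Select minimum -8 at index 0, swap -> [-8, 8, 26, 12, -7]
Pass 2: Select minimum -7 at index 4, swap -> [-8, -7, 26, 12, 8]
Pass 3: Select minimum 8 at index 4, swap -> [-8, -7, 8, 12, 26]


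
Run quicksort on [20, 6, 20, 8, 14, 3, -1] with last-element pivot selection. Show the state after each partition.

Partition 1: pivot=-1 at index 0 -> [-1, 6, 20, 8, 14, 3, 20]
Partition 2: pivot=20 at index 6 -> [-1, 6, 20, 8, 14, 3, 20]
Partition 3: pivot=3 at index 1 -> [-1, 3, 20, 8, 14, 6, 20]
Partition 4: pivot=6 at index 2 -> [-1, 3, 6, 8, 14, 20, 20]
Partition 5: pivot=20 at index 5 -> [-1, 3, 6, 8, 14, 20, 20]
Partition 6: pivot=14 at index 4 -> [-1, 3, 6, 8, 14, 20, 20]


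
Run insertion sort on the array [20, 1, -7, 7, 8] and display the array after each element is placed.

First element 20 is already 'sorted'
Insert 1: shifted 1 elements -> [1, 20, -7, 7, 8]
Insert -7: shifted 2 elements -> [-7, 1, 20, 7, 8]
Insert 7: shifted 1 elements -> [-7, 1, 7, 20, 8]
Insert 8: shifted 1 elements -> [-7, 1, 7, 8, 20]


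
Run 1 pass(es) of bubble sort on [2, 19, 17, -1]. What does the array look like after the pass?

After pass 1: [2, 17, -1, 19] (2 swaps)
Total swaps: 2


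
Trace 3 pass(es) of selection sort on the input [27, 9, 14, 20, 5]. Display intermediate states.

Pass 1: Select minimum 5 at index 4, swap -> [5, 9, 14, 20, 27]
Pass 2: Select minimum 9 at index 1, swap -> [5, 9, 14, 20, 27]
Pass 3: Select minimum 14 at index 2, swap -> [5, 9, 14, 20, 27]


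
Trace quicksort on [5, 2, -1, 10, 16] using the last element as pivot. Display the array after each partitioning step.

Partition 1: pivot=16 at index 4 -> [5, 2, -1, 10, 16]
Partition 2: pivot=10 at index 3 -> [5, 2, -1, 10, 16]
Partition 3: pivot=-1 at index 0 -> [-1, 2, 5, 10, 16]
Partition 4: pivot=5 at index 2 -> [-1, 2, 5, 10, 16]


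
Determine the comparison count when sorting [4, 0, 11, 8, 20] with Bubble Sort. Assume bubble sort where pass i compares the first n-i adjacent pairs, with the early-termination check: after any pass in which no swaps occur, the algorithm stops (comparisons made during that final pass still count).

Pass 1: compare adjacent pairs (0,1)..(3,4) = 4 comparison(s), 2 swap(s) -> [0, 4, 8, 11, 20]
Pass 2: compare adjacent pairs (0,1)..(2,3) = 3 comparison(s), 0 swap(s) -> [0, 4, 8, 11, 20]
No swaps in this pass, so bubble sort stops here.
Total comparisons: 4 + 3 = 7


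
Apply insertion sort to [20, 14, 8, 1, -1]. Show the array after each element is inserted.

First element 20 is already 'sorted'
Insert 14: shifted 1 elements -> [14, 20, 8, 1, -1]
Insert 8: shifted 2 elements -> [8, 14, 20, 1, -1]
Insert 1: shifted 3 elements -> [1, 8, 14, 20, -1]
Insert -1: shifted 4 elements -> [-1, 1, 8, 14, 20]


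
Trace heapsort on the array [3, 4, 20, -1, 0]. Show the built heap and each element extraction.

Build heap: [20, 4, 3, -1, 0]
Extract 20: [4, 0, 3, -1, 20]
Extract 4: [3, 0, -1, 4, 20]
Extract 3: [0, -1, 3, 4, 20]
Extract 0: [-1, 0, 3, 4, 20]


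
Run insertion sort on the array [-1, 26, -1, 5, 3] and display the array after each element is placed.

First element -1 is already 'sorted'
Insert 26: shifted 0 elements -> [-1, 26, -1, 5, 3]
Insert -1: shifted 1 elements -> [-1, -1, 26, 5, 3]
Insert 5: shifted 1 elements -> [-1, -1, 5, 26, 3]
Insert 3: shifted 2 elements -> [-1, -1, 3, 5, 26]


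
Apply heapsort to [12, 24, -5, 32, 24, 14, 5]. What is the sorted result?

Build heap: [32, 24, 14, 12, 24, -5, 5]
Extract 32: [24, 24, 14, 12, 5, -5, 32]
Extract 24: [24, 12, 14, -5, 5, 24, 32]
Extract 24: [14, 12, 5, -5, 24, 24, 32]
Extract 14: [12, -5, 5, 14, 24, 24, 32]
Extract 12: [5, -5, 12, 14, 24, 24, 32]
Extract 5: [-5, 5, 12, 14, 24, 24, 32]


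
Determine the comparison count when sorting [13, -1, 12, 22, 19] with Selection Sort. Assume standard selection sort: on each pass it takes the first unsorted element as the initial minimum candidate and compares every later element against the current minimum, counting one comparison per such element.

Pass 1: scan indices 1..4 for the minimum = 4 comparison(s); min is -1, place at index 0 -> [-1, 13, 12, 22, 19]
Pass 2: scan indices 2..4 for the minimum = 3 comparison(s); min is 12, place at index 1 -> [-1, 12, 13, 22, 19]
Pass 3: scan indices 3..4 for the minimum = 2 comparison(s); min is 13, place at index 2 -> [-1, 12, 13, 22, 19]
Pass 4: scan indices 4..4 for the minimum = 1 comparison(s); min is 19, place at index 3 -> [-1, 12, 13, 19, 22]
Selection sort always scans the whole unsorted suffix, so the count is (n-1) + (n-2) + ... + 1 = n(n-1)/2 = 5*4/2 = 10 regardless of the input order.
Total comparisons: 4 + 3 + 2 + 1 = 10


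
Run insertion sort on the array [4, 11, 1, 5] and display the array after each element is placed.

First element 4 is already 'sorted'
Insert 11: shifted 0 elements -> [4, 11, 1, 5]
Insert 1: shifted 2 elements -> [1, 4, 11, 5]
Insert 5: shifted 1 elements -> [1, 4, 5, 11]


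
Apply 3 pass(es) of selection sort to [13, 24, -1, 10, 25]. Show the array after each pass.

Pass 1: Select minimum -1 at index 2, swap -> [-1, 24, 13, 10, 25]
Pass 2: Select minimum 10 at index 3, swap -> [-1, 10, 13, 24, 25]
Pass 3: Select minimum 13 at index 2, swap -> [-1, 10, 13, 24, 25]


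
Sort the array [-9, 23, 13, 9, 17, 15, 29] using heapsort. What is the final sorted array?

Build heap: [29, 23, 15, 9, 17, -9, 13]
Extract 29: [23, 17, 15, 9, 13, -9, 29]
Extract 23: [17, 13, 15, 9, -9, 23, 29]
Extract 17: [15, 13, -9, 9, 17, 23, 29]
Extract 15: [13, 9, -9, 15, 17, 23, 29]
Extract 13: [9, -9, 13, 15, 17, 23, 29]
Extract 9: [-9, 9, 13, 15, 17, 23, 29]


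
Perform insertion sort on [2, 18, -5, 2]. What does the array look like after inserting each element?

First element 2 is already 'sorted'
Insert 18: shifted 0 elements -> [2, 18, -5, 2]
Insert -5: shifted 2 elements -> [-5, 2, 18, 2]
Insert 2: shifted 1 elements -> [-5, 2, 2, 18]


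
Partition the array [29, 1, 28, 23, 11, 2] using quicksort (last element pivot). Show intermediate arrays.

Partition 1: pivot=2 at index 1 -> [1, 2, 28, 23, 11, 29]
Partition 2: pivot=29 at index 5 -> [1, 2, 28, 23, 11, 29]
Partition 3: pivot=11 at index 2 -> [1, 2, 11, 23, 28, 29]
Partition 4: pivot=28 at index 4 -> [1, 2, 11, 23, 28, 29]


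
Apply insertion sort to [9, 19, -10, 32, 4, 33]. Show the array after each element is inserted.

First element 9 is already 'sorted'
Insert 19: shifted 0 elements -> [9, 19, -10, 32, 4, 33]
Insert -10: shifted 2 elements -> [-10, 9, 19, 32, 4, 33]
Insert 32: shifted 0 elements -> [-10, 9, 19, 32, 4, 33]
Insert 4: shifted 3 elements -> [-10, 4, 9, 19, 32, 33]
Insert 33: shifted 0 elements -> [-10, 4, 9, 19, 32, 33]


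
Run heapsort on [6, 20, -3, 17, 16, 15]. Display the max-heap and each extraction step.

Build heap: [20, 17, 15, 6, 16, -3]
Extract 20: [17, 16, 15, 6, -3, 20]
Extract 17: [16, 6, 15, -3, 17, 20]
Extract 16: [15, 6, -3, 16, 17, 20]
Extract 15: [6, -3, 15, 16, 17, 20]
Extract 6: [-3, 6, 15, 16, 17, 20]


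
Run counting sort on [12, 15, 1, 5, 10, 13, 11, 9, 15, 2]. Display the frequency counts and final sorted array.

Count array: [0, 1, 1, 0, 0, 1, 0, 0, 0, 1, 1, 1, 1, 1, 0, 2]
(count[i] = number of elements equal to i)
Cumulative count: [0, 1, 2, 2, 2, 3, 3, 3, 3, 4, 5, 6, 7, 8, 8, 10]
Sorted: [1, 2, 5, 9, 10, 11, 12, 13, 15, 15]


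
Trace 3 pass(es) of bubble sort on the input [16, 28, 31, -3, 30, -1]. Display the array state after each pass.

After pass 1: [16, 28, -3, 30, -1, 31] (3 swaps)
After pass 2: [16, -3, 28, -1, 30, 31] (2 swaps)
After pass 3: [-3, 16, -1, 28, 30, 31] (2 swaps)
Total swaps: 7


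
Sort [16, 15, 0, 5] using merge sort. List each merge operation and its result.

Divide and conquer:
  Merge [16] + [15] -> [15, 16]
  Merge [0] + [5] -> [0, 5]
  Merge [15, 16] + [0, 5] -> [0, 5, 15, 16]


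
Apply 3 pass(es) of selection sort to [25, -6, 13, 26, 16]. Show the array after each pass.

Pass 1: Select minimum -6 at index 1, swap -> [-6, 25, 13, 26, 16]
Pass 2: Select minimum 13 at index 2, swap -> [-6, 13, 25, 26, 16]
Pass 3: Select minimum 16 at index 4, swap -> [-6, 13, 16, 26, 25]


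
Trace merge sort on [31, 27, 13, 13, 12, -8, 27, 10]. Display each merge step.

Divide and conquer:
  Merge [31] + [27] -> [27, 31]
  Merge [13] + [13] -> [13, 13]
  Merge [27, 31] + [13, 13] -> [13, 13, 27, 31]
  Merge [12] + [-8] -> [-8, 12]
  Merge [27] + [10] -> [10, 27]
  Merge [-8, 12] + [10, 27] -> [-8, 10, 12, 27]
  Merge [13, 13, 27, 31] + [-8, 10, 12, 27] -> [-8, 10, 12, 13, 13, 27, 27, 31]


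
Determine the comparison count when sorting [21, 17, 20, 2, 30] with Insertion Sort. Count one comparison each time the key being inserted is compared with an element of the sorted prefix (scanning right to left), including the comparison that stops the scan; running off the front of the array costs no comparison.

Insert 17: 21 > 17 (shift), reached front = 1 comparison(s) -> [17, 21, 20, 2, 30]
Insert 20: 21 > 20 (shift), 17 <= 20 (stop) = 2 comparison(s) -> [17, 20, 21, 2, 30]
Insert 2: 21 > 2 (shift), 20 > 2 (shift), 17 > 2 (shift), reached front = 3 comparison(s) -> [2, 17, 20, 21, 30]
Insert 30: 21 <= 30 (stop) = 1 comparison(s) -> [2, 17, 20, 21, 30]
Total comparisons: 1 + 2 + 3 + 1 = 7


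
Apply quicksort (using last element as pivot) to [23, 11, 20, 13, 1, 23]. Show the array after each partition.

Partition 1: pivot=23 at index 5 -> [23, 11, 20, 13, 1, 23]
Partition 2: pivot=1 at index 0 -> [1, 11, 20, 13, 23, 23]
Partition 3: pivot=23 at index 4 -> [1, 11, 20, 13, 23, 23]
Partition 4: pivot=13 at index 2 -> [1, 11, 13, 20, 23, 23]


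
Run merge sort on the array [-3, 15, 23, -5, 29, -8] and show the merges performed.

Divide and conquer:
  Merge [15] + [23] -> [15, 23]
  Merge [-3] + [15, 23] -> [-3, 15, 23]
  Merge [29] + [-8] -> [-8, 29]
  Merge [-5] + [-8, 29] -> [-8, -5, 29]
  Merge [-3, 15, 23] + [-8, -5, 29] -> [-8, -5, -3, 15, 23, 29]


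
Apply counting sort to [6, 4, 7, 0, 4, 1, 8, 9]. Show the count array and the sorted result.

Count array: [1, 1, 0, 0, 2, 0, 1, 1, 1, 1]
(count[i] = number of elements equal to i)
Cumulative count: [1, 2, 2, 2, 4, 4, 5, 6, 7, 8]
Sorted: [0, 1, 4, 4, 6, 7, 8, 9]


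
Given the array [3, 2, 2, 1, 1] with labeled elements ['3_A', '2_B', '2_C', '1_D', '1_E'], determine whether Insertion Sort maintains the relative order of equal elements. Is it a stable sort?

Trace Insertion Sort on the labeled array (the key is the number; the letter only tracks identity):
  Insert 2_B at index 0: [2_B, 3_A, 2_C, 1_D, 1_E]
  Insert 2_C at index 1: [2_B, 2_C, 3_A, 1_D, 1_E]
  Insert 1_D at index 0: [1_D, 2_B, 2_C, 3_A, 1_E]
  Insert 1_E at index 1: [1_D, 1_E, 2_B, 2_C, 3_A]
Final order: [1_D, 1_E, 2_B, 2_C, 3_A]
Equal keys:
  value 1: originally 1_D, 1_E; after sorting 1_D, 1_E -> order preserved
  value 2: originally 2_B, 2_C; after sorting 2_B, 2_C -> order preserved
All equal keys kept their original relative order. Insertion Sort is stable: elements are shifted only while they are strictly greater than the key, so a key is inserted after any equal elements already placed.
Answer: Stable


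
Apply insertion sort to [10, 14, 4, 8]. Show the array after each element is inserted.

First element 10 is already 'sorted'
Insert 14: shifted 0 elements -> [10, 14, 4, 8]
Insert 4: shifted 2 elements -> [4, 10, 14, 8]
Insert 8: shifted 2 elements -> [4, 8, 10, 14]


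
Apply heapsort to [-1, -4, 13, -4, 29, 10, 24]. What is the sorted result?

Build heap: [29, -1, 24, -4, -4, 10, 13]
Extract 29: [24, -1, 13, -4, -4, 10, 29]
Extract 24: [13, -1, 10, -4, -4, 24, 29]
Extract 13: [10, -1, -4, -4, 13, 24, 29]
Extract 10: [-1, -4, -4, 10, 13, 24, 29]
Extract -1: [-4, -4, -1, 10, 13, 24, 29]
Extract -4: [-4, -4, -1, 10, 13, 24, 29]


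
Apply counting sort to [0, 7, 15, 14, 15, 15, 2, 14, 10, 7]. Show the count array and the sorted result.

Count array: [1, 0, 1, 0, 0, 0, 0, 2, 0, 0, 1, 0, 0, 0, 2, 3]
(count[i] = number of elements equal to i)
Cumulative count: [1, 1, 2, 2, 2, 2, 2, 4, 4, 4, 5, 5, 5, 5, 7, 10]
Sorted: [0, 2, 7, 7, 10, 14, 14, 15, 15, 15]


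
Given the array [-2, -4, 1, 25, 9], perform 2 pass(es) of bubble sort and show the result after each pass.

After pass 1: [-4, -2, 1, 9, 25] (2 swaps)
After pass 2: [-4, -2, 1, 9, 25] (0 swaps)
Total swaps: 2


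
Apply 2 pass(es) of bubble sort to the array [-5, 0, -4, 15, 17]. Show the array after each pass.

After pass 1: [-5, -4, 0, 15, 17] (1 swaps)
After pass 2: [-5, -4, 0, 15, 17] (0 swaps)
Total swaps: 1


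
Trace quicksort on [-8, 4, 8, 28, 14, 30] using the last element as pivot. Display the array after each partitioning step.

Partition 1: pivot=30 at index 5 -> [-8, 4, 8, 28, 14, 30]
Partition 2: pivot=14 at index 3 -> [-8, 4, 8, 14, 28, 30]
Partition 3: pivot=8 at index 2 -> [-8, 4, 8, 14, 28, 30]
Partition 4: pivot=4 at index 1 -> [-8, 4, 8, 14, 28, 30]


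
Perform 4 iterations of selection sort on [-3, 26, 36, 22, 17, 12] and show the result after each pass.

Pass 1: Select minimum -3 at index 0, swap -> [-3, 26, 36, 22, 17, 12]
Pass 2: Select minimum 12 at index 5, swap -> [-3, 12, 36, 22, 17, 26]
Pass 3: Select minimum 17 at index 4, swap -> [-3, 12, 17, 22, 36, 26]
Pass 4: Select minimum 22 at index 3, swap -> [-3, 12, 17, 22, 36, 26]


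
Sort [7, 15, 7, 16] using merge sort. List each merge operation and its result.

Divide and conquer:
  Merge [7] + [15] -> [7, 15]
  Merge [7] + [16] -> [7, 16]
  Merge [7, 15] + [7, 16] -> [7, 7, 15, 16]


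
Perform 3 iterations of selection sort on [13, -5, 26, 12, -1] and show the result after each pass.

Pass 1: Select minimum -5 at index 1, swap -> [-5, 13, 26, 12, -1]
Pass 2: Select minimum -1 at index 4, swap -> [-5, -1, 26, 12, 13]
Pass 3: Select minimum 12 at index 3, swap -> [-5, -1, 12, 26, 13]


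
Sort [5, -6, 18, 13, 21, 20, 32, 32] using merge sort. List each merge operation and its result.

Divide and conquer:
  Merge [5] + [-6] -> [-6, 5]
  Merge [18] + [13] -> [13, 18]
  Merge [-6, 5] + [13, 18] -> [-6, 5, 13, 18]
  Merge [21] + [20] -> [20, 21]
  Merge [32] + [32] -> [32, 32]
  Merge [20, 21] + [32, 32] -> [20, 21, 32, 32]
  Merge [-6, 5, 13, 18] + [20, 21, 32, 32] -> [-6, 5, 13, 18, 20, 21, 32, 32]


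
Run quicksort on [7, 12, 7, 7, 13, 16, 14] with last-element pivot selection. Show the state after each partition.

Partition 1: pivot=14 at index 5 -> [7, 12, 7, 7, 13, 14, 16]
Partition 2: pivot=13 at index 4 -> [7, 12, 7, 7, 13, 14, 16]
Partition 3: pivot=7 at index 2 -> [7, 7, 7, 12, 13, 14, 16]
Partition 4: pivot=7 at index 1 -> [7, 7, 7, 12, 13, 14, 16]


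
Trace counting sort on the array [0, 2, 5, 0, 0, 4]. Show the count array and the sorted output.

Count array: [3, 0, 1, 0, 1, 1]
(count[i] = number of elements equal to i)
Cumulative count: [3, 3, 4, 4, 5, 6]
Sorted: [0, 0, 0, 2, 4, 5]


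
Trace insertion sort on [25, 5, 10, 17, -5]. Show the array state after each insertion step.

First element 25 is already 'sorted'
Insert 5: shifted 1 elements -> [5, 25, 10, 17, -5]
Insert 10: shifted 1 elements -> [5, 10, 25, 17, -5]
Insert 17: shifted 1 elements -> [5, 10, 17, 25, -5]
Insert -5: shifted 4 elements -> [-5, 5, 10, 17, 25]


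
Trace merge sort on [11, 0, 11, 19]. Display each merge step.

Divide and conquer:
  Merge [11] + [0] -> [0, 11]
  Merge [11] + [19] -> [11, 19]
  Merge [0, 11] + [11, 19] -> [0, 11, 11, 19]


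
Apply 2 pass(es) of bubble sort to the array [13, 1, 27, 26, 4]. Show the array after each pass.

After pass 1: [1, 13, 26, 4, 27] (3 swaps)
After pass 2: [1, 13, 4, 26, 27] (1 swaps)
Total swaps: 4


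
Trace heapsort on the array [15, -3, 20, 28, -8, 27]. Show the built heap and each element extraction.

Build heap: [28, 15, 27, -3, -8, 20]
Extract 28: [27, 15, 20, -3, -8, 28]
Extract 27: [20, 15, -8, -3, 27, 28]
Extract 20: [15, -3, -8, 20, 27, 28]
Extract 15: [-3, -8, 15, 20, 27, 28]
Extract -3: [-8, -3, 15, 20, 27, 28]


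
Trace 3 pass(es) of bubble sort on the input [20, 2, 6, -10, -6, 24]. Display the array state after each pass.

After pass 1: [2, 6, -10, -6, 20, 24] (4 swaps)
After pass 2: [2, -10, -6, 6, 20, 24] (2 swaps)
After pass 3: [-10, -6, 2, 6, 20, 24] (2 swaps)
Total swaps: 8


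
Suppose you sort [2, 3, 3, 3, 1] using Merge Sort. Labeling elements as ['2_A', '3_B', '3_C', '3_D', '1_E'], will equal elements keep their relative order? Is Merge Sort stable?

Trace Merge Sort on the labeled array (the key is the number; the letter only tracks identity):
  Merge [2_A] + [3_B] -> [2_A, 3_B]
  Merge [3_D] + [1_E] -> [1_E, 3_D]
  Merge [3_C] + [1_E, 3_D] -> [1_E, 3_C, 3_D]
  Merge [2_A, 3_B] + [1_E, 3_C, 3_D] -> [1_E, 2_A, 3_B, 3_C, 3_D]
Final order: [1_E, 2_A, 3_B, 3_C, 3_D]
Equal keys:
  value 3: originally 3_B, 3_C, 3_D; after sorting 3_B, 3_C, 3_D -> order preserved
All equal keys kept their original relative order. Merge Sort is stable: when the heads of the two halves are equal the merge takes from the left half first.
Answer: Stable


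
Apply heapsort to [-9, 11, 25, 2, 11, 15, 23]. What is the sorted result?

Build heap: [25, 11, 23, 2, 11, 15, -9]
Extract 25: [23, 11, 15, 2, 11, -9, 25]
Extract 23: [15, 11, -9, 2, 11, 23, 25]
Extract 15: [11, 11, -9, 2, 15, 23, 25]
Extract 11: [11, 2, -9, 11, 15, 23, 25]
Extract 11: [2, -9, 11, 11, 15, 23, 25]
Extract 2: [-9, 2, 11, 11, 15, 23, 25]


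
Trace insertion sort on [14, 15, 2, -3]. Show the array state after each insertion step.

First element 14 is already 'sorted'
Insert 15: shifted 0 elements -> [14, 15, 2, -3]
Insert 2: shifted 2 elements -> [2, 14, 15, -3]
Insert -3: shifted 3 elements -> [-3, 2, 14, 15]


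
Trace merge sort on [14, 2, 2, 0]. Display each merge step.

Divide and conquer:
  Merge [14] + [2] -> [2, 14]
  Merge [2] + [0] -> [0, 2]
  Merge [2, 14] + [0, 2] -> [0, 2, 2, 14]


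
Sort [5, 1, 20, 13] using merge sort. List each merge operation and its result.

Divide and conquer:
  Merge [5] + [1] -> [1, 5]
  Merge [20] + [13] -> [13, 20]
  Merge [1, 5] + [13, 20] -> [1, 5, 13, 20]


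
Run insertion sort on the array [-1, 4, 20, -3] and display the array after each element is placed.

First element -1 is already 'sorted'
Insert 4: shifted 0 elements -> [-1, 4, 20, -3]
Insert 20: shifted 0 elements -> [-1, 4, 20, -3]
Insert -3: shifted 3 elements -> [-3, -1, 4, 20]


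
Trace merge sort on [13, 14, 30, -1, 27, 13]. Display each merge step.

Divide and conquer:
  Merge [14] + [30] -> [14, 30]
  Merge [13] + [14, 30] -> [13, 14, 30]
  Merge [27] + [13] -> [13, 27]
  Merge [-1] + [13, 27] -> [-1, 13, 27]
  Merge [13, 14, 30] + [-1, 13, 27] -> [-1, 13, 13, 14, 27, 30]


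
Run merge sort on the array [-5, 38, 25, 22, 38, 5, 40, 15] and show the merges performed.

Divide and conquer:
  Merge [-5] + [38] -> [-5, 38]
  Merge [25] + [22] -> [22, 25]
  Merge [-5, 38] + [22, 25] -> [-5, 22, 25, 38]
  Merge [38] + [5] -> [5, 38]
  Merge [40] + [15] -> [15, 40]
  Merge [5, 38] + [15, 40] -> [5, 15, 38, 40]
  Merge [-5, 22, 25, 38] + [5, 15, 38, 40] -> [-5, 5, 15, 22, 25, 38, 38, 40]


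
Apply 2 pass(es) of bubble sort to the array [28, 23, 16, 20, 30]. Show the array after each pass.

After pass 1: [23, 16, 20, 28, 30] (3 swaps)
After pass 2: [16, 20, 23, 28, 30] (2 swaps)
Total swaps: 5


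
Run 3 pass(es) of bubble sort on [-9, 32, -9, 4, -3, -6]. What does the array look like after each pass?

After pass 1: [-9, -9, 4, -3, -6, 32] (4 swaps)
After pass 2: [-9, -9, -3, -6, 4, 32] (2 swaps)
After pass 3: [-9, -9, -6, -3, 4, 32] (1 swaps)
Total swaps: 7


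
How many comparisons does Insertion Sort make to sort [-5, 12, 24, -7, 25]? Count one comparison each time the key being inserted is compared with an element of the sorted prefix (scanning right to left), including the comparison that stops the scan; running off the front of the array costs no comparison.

Insert 12: -5 <= 12 (stop) = 1 comparison(s) -> [-5, 12, 24, -7, 25]
Insert 24: 12 <= 24 (stop) = 1 comparison(s) -> [-5, 12, 24, -7, 25]
Insert -7: 24 > -7 (shift), 12 > -7 (shift), -5 > -7 (shift), reached front = 3 comparison(s) -> [-7, -5, 12, 24, 25]
Insert 25: 24 <= 25 (stop) = 1 comparison(s) -> [-7, -5, 12, 24, 25]
Total comparisons: 1 + 1 + 3 + 1 = 6


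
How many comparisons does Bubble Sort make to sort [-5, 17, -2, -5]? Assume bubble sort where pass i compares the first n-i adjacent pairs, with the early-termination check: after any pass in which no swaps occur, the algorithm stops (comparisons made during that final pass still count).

Pass 1: compare adjacent pairs (0,1)..(2,3) = 3 comparison(s), 2 swap(s) -> [-5, -2, -5, 17]
Pass 2: compare adjacent pairs (0,1)..(1,2) = 2 comparison(s), 1 swap(s) -> [-5, -5, -2, 17]
Pass 3: compare adjacent pairs (0,1)..(0,1) = 1 comparison(s), 0 swap(s) -> [-5, -5, -2, 17]
No swaps in this pass, so bubble sort stops here.
Total comparisons: 3 + 2 + 1 = 6


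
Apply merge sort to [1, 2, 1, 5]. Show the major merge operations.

Divide and conquer:
  Merge [1] + [2] -> [1, 2]
  Merge [1] + [5] -> [1, 5]
  Merge [1, 2] + [1, 5] -> [1, 1, 2, 5]


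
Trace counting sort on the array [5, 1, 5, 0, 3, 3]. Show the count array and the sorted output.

Count array: [1, 1, 0, 2, 0, 2]
(count[i] = number of elements equal to i)
Cumulative count: [1, 2, 2, 4, 4, 6]
Sorted: [0, 1, 3, 3, 5, 5]


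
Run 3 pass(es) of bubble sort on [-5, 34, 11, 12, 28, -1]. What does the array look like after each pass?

After pass 1: [-5, 11, 12, 28, -1, 34] (4 swaps)
After pass 2: [-5, 11, 12, -1, 28, 34] (1 swaps)
After pass 3: [-5, 11, -1, 12, 28, 34] (1 swaps)
Total swaps: 6


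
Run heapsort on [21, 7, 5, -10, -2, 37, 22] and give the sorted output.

Build heap: [37, 7, 22, -10, -2, 5, 21]
Extract 37: [22, 7, 21, -10, -2, 5, 37]
Extract 22: [21, 7, 5, -10, -2, 22, 37]
Extract 21: [7, -2, 5, -10, 21, 22, 37]
Extract 7: [5, -2, -10, 7, 21, 22, 37]
Extract 5: [-2, -10, 5, 7, 21, 22, 37]
Extract -2: [-10, -2, 5, 7, 21, 22, 37]


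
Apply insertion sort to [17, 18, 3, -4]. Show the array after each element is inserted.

First element 17 is already 'sorted'
Insert 18: shifted 0 elements -> [17, 18, 3, -4]
Insert 3: shifted 2 elements -> [3, 17, 18, -4]
Insert -4: shifted 3 elements -> [-4, 3, 17, 18]


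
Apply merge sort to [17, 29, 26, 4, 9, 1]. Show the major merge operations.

Divide and conquer:
  Merge [29] + [26] -> [26, 29]
  Merge [17] + [26, 29] -> [17, 26, 29]
  Merge [9] + [1] -> [1, 9]
  Merge [4] + [1, 9] -> [1, 4, 9]
  Merge [17, 26, 29] + [1, 4, 9] -> [1, 4, 9, 17, 26, 29]


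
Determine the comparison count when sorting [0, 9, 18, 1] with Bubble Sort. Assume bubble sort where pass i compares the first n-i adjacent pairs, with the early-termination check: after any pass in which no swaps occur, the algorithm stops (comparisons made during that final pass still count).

Pass 1: compare adjacent pairs (0,1)..(2,3) = 3 comparison(s), 1 swap(s) -> [0, 9, 1, 18]
Pass 2: compare adjacent pairs (0,1)..(1,2) = 2 comparison(s), 1 swap(s) -> [0, 1, 9, 18]
Pass 3: compare adjacent pairs (0,1)..(0,1) = 1 comparison(s), 0 swap(s) -> [0, 1, 9, 18]
No swaps in this pass, so bubble sort stops here.
Total comparisons: 3 + 2 + 1 = 6


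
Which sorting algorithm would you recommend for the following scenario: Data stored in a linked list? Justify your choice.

Best choice: Merge sort
Reason: Merge sort doesn't require random access; can be done in O(1) extra space for linked lists


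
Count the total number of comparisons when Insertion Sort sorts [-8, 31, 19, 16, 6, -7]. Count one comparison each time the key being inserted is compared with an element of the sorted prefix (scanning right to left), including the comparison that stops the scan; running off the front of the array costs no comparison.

Insert 31: -8 <= 31 (stop) = 1 comparison(s) -> [-8, 31, 19, 16, 6, -7]
Insert 19: 31 > 19 (shift), -8 <= 19 (stop) = 2 comparison(s) -> [-8, 19, 31, 16, 6, -7]
Insert 16: 31 > 16 (shift), 19 > 16 (shift), -8 <= 16 (stop) = 3 comparison(s) -> [-8, 16, 19, 31, 6, -7]
Insert 6: 31 > 6 (shift), 19 > 6 (shift), 16 > 6 (shift), -8 <= 6 (stop) = 4 comparison(s) -> [-8, 6, 16, 19, 31, -7]
Insert -7: 31 > -7 (shift), 19 > -7 (shift), 16 > -7 (shift), 6 > -7 (shift), -8 <= -7 (stop) = 5 comparison(s) -> [-8, -7, 6, 16, 19, 31]
Total comparisons: 1 + 2 + 3 + 4 + 5 = 15


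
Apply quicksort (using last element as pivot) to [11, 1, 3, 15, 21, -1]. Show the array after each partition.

Partition 1: pivot=-1 at index 0 -> [-1, 1, 3, 15, 21, 11]
Partition 2: pivot=11 at index 3 -> [-1, 1, 3, 11, 21, 15]
Partition 3: pivot=3 at index 2 -> [-1, 1, 3, 11, 21, 15]
Partition 4: pivot=15 at index 4 -> [-1, 1, 3, 11, 15, 21]


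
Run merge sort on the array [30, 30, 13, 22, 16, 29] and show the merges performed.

Divide and conquer:
  Merge [30] + [13] -> [13, 30]
  Merge [30] + [13, 30] -> [13, 30, 30]
  Merge [16] + [29] -> [16, 29]
  Merge [22] + [16, 29] -> [16, 22, 29]
  Merge [13, 30, 30] + [16, 22, 29] -> [13, 16, 22, 29, 30, 30]


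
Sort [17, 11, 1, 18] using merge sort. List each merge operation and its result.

Divide and conquer:
  Merge [17] + [11] -> [11, 17]
  Merge [1] + [18] -> [1, 18]
  Merge [11, 17] + [1, 18] -> [1, 11, 17, 18]


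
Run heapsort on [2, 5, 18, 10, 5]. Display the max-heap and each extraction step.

Build heap: [18, 10, 2, 5, 5]
Extract 18: [10, 5, 2, 5, 18]
Extract 10: [5, 5, 2, 10, 18]
Extract 5: [5, 2, 5, 10, 18]
Extract 5: [2, 5, 5, 10, 18]


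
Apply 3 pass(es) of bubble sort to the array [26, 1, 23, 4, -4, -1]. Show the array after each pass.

After pass 1: [1, 23, 4, -4, -1, 26] (5 swaps)
After pass 2: [1, 4, -4, -1, 23, 26] (3 swaps)
After pass 3: [1, -4, -1, 4, 23, 26] (2 swaps)
Total swaps: 10


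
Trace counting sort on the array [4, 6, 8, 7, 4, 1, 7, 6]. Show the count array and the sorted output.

Count array: [0, 1, 0, 0, 2, 0, 2, 2, 1]
(count[i] = number of elements equal to i)
Cumulative count: [0, 1, 1, 1, 3, 3, 5, 7, 8]
Sorted: [1, 4, 4, 6, 6, 7, 7, 8]


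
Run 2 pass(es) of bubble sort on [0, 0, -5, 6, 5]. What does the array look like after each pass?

After pass 1: [0, -5, 0, 5, 6] (2 swaps)
After pass 2: [-5, 0, 0, 5, 6] (1 swaps)
Total swaps: 3


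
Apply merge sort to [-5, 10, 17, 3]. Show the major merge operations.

Divide and conquer:
  Merge [-5] + [10] -> [-5, 10]
  Merge [17] + [3] -> [3, 17]
  Merge [-5, 10] + [3, 17] -> [-5, 3, 10, 17]


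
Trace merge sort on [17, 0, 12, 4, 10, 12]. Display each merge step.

Divide and conquer:
  Merge [0] + [12] -> [0, 12]
  Merge [17] + [0, 12] -> [0, 12, 17]
  Merge [10] + [12] -> [10, 12]
  Merge [4] + [10, 12] -> [4, 10, 12]
  Merge [0, 12, 17] + [4, 10, 12] -> [0, 4, 10, 12, 12, 17]


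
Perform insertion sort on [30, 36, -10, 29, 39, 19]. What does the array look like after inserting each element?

First element 30 is already 'sorted'
Insert 36: shifted 0 elements -> [30, 36, -10, 29, 39, 19]
Insert -10: shifted 2 elements -> [-10, 30, 36, 29, 39, 19]
Insert 29: shifted 2 elements -> [-10, 29, 30, 36, 39, 19]
Insert 39: shifted 0 elements -> [-10, 29, 30, 36, 39, 19]
Insert 19: shifted 4 elements -> [-10, 19, 29, 30, 36, 39]


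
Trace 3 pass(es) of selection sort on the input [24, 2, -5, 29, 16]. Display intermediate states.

Pass 1: Select minimum -5 at index 2, swap -> [-5, 2, 24, 29, 16]
Pass 2: Select minimum 2 at index 1, swap -> [-5, 2, 24, 29, 16]
Pass 3: Select minimum 16 at index 4, swap -> [-5, 2, 16, 29, 24]


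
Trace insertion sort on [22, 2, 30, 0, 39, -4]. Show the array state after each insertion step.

First element 22 is already 'sorted'
Insert 2: shifted 1 elements -> [2, 22, 30, 0, 39, -4]
Insert 30: shifted 0 elements -> [2, 22, 30, 0, 39, -4]
Insert 0: shifted 3 elements -> [0, 2, 22, 30, 39, -4]
Insert 39: shifted 0 elements -> [0, 2, 22, 30, 39, -4]
Insert -4: shifted 5 elements -> [-4, 0, 2, 22, 30, 39]


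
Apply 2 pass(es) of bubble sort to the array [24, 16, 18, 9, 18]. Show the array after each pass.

After pass 1: [16, 18, 9, 18, 24] (4 swaps)
After pass 2: [16, 9, 18, 18, 24] (1 swaps)
Total swaps: 5


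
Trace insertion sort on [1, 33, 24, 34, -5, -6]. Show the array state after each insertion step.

First element 1 is already 'sorted'
Insert 33: shifted 0 elements -> [1, 33, 24, 34, -5, -6]
Insert 24: shifted 1 elements -> [1, 24, 33, 34, -5, -6]
Insert 34: shifted 0 elements -> [1, 24, 33, 34, -5, -6]
Insert -5: shifted 4 elements -> [-5, 1, 24, 33, 34, -6]
Insert -6: shifted 5 elements -> [-6, -5, 1, 24, 33, 34]


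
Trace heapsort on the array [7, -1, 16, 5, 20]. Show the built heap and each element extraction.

Build heap: [20, 7, 16, 5, -1]
Extract 20: [16, 7, -1, 5, 20]
Extract 16: [7, 5, -1, 16, 20]
Extract 7: [5, -1, 7, 16, 20]
Extract 5: [-1, 5, 7, 16, 20]


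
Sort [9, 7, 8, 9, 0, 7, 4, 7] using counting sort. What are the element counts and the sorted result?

Count array: [1, 0, 0, 0, 1, 0, 0, 3, 1, 2]
(count[i] = number of elements equal to i)
Cumulative count: [1, 1, 1, 1, 2, 2, 2, 5, 6, 8]
Sorted: [0, 4, 7, 7, 7, 8, 9, 9]


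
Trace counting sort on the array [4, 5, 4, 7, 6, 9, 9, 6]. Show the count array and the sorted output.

Count array: [0, 0, 0, 0, 2, 1, 2, 1, 0, 2]
(count[i] = number of elements equal to i)
Cumulative count: [0, 0, 0, 0, 2, 3, 5, 6, 6, 8]
Sorted: [4, 4, 5, 6, 6, 7, 9, 9]


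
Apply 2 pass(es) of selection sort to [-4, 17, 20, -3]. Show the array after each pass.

Pass 1: Select minimum -4 at index 0, swap -> [-4, 17, 20, -3]
Pass 2: Select minimum -3 at index 3, swap -> [-4, -3, 20, 17]


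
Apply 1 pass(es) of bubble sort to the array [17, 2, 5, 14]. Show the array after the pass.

After pass 1: [2, 5, 14, 17] (3 swaps)
Total swaps: 3


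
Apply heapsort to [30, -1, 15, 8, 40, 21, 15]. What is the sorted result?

Build heap: [40, 30, 21, 8, -1, 15, 15]
Extract 40: [30, 15, 21, 8, -1, 15, 40]
Extract 30: [21, 15, 15, 8, -1, 30, 40]
Extract 21: [15, 8, 15, -1, 21, 30, 40]
Extract 15: [15, 8, -1, 15, 21, 30, 40]
Extract 15: [8, -1, 15, 15, 21, 30, 40]
Extract 8: [-1, 8, 15, 15, 21, 30, 40]


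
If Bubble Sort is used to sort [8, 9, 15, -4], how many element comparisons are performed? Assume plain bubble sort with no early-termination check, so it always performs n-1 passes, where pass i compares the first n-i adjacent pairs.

Pass 1: compare adjacent pairs (0,1)..(2,3) = 3 comparison(s), 1 swap(s) -> [8, 9, -4, 15]
Pass 2: compare adjacent pairs (0,1)..(1,2) = 2 comparison(s), 1 swap(s) -> [8, -4, 9, 15]
Pass 3: compare adjacent pairs (0,1)..(0,1) = 1 comparison(s), 1 swap(s) -> [-4, 8, 9, 15]
Total comparisons: 3 + 2 + 1 = 6


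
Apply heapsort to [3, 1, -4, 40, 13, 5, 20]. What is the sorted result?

Build heap: [40, 13, 20, 1, 3, 5, -4]
Extract 40: [20, 13, 5, 1, 3, -4, 40]
Extract 20: [13, 3, 5, 1, -4, 20, 40]
Extract 13: [5, 3, -4, 1, 13, 20, 40]
Extract 5: [3, 1, -4, 5, 13, 20, 40]
Extract 3: [1, -4, 3, 5, 13, 20, 40]
Extract 1: [-4, 1, 3, 5, 13, 20, 40]


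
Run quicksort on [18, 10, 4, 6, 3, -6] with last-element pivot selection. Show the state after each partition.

Partition 1: pivot=-6 at index 0 -> [-6, 10, 4, 6, 3, 18]
Partition 2: pivot=18 at index 5 -> [-6, 10, 4, 6, 3, 18]
Partition 3: pivot=3 at index 1 -> [-6, 3, 4, 6, 10, 18]
Partition 4: pivot=10 at index 4 -> [-6, 3, 4, 6, 10, 18]
Partition 5: pivot=6 at index 3 -> [-6, 3, 4, 6, 10, 18]
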